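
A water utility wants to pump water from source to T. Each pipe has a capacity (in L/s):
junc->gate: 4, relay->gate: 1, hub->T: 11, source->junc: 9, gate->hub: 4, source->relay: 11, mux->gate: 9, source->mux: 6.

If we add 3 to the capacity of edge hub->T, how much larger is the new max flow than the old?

0

Original max flow = 4.
Edge hub->T does not cross the min cut (source side {gate, junc, mux, relay, source}), so extra capacity there cannot help.
New max flow = 4. Increase = 0.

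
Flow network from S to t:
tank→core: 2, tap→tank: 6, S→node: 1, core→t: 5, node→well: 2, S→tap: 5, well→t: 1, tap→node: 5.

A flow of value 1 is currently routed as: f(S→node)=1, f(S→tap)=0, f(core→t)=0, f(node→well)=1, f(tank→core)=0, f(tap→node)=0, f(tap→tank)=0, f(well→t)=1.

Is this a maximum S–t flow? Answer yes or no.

Residual path S→tap→tank→core→t has bottleneck 2 > 0.
Pushing 2 along it raises the flow to 3, so the given flow is not maximum.

No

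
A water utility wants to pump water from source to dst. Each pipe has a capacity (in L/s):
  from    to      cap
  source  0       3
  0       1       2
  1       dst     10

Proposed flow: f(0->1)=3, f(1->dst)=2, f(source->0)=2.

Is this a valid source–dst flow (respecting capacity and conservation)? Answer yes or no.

No

Capacity violated on 0->1: flow 3 > capacity 2.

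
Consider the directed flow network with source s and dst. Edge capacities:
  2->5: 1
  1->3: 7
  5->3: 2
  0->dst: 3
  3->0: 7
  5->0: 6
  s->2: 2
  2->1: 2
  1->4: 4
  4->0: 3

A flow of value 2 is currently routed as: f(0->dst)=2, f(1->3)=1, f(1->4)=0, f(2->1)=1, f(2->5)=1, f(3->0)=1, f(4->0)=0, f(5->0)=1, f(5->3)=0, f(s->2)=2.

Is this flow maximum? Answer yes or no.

Residual reachable from s: {s}; dst is not reachable.
Saturated cut: s->2 with total capacity 2 = current flow value. Flow is maximum.

Yes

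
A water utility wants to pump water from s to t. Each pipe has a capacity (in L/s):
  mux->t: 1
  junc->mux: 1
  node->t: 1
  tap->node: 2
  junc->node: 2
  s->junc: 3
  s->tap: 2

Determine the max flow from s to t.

2

Augment s->junc->mux->t: bottleneck 1. Total 1.
Augment s->junc->node->t: bottleneck 1. Total 2.
No augmenting path remains in the residual graph.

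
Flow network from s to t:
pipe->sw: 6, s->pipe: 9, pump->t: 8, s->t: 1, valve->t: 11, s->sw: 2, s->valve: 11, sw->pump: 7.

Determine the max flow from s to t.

19

Augment s->t: bottleneck 1. Total 1.
Augment s->valve->t: bottleneck 11. Total 12.
Augment s->sw->pump->t: bottleneck 2. Total 14.
Augment s->pipe->sw->pump->t: bottleneck 5. Total 19.
No augmenting path remains in the residual graph.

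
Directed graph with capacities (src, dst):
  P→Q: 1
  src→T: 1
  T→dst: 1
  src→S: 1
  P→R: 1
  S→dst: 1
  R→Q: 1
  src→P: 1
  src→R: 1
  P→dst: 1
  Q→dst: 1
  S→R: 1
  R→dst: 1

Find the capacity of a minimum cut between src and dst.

Max flow = 4 (via 4 augmenting paths).
In the residual at optimum, the set reachable from src is {src}.
Cut edges: src→P (cap 1), src→S (cap 1), src→T (cap 1), src→R (cap 1). Sum = 4.

4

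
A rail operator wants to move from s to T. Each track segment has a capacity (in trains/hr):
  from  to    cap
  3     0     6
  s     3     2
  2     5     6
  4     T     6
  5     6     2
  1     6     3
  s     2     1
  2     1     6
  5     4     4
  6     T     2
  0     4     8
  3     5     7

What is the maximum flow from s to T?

Augment s→2→1→6→T: bottleneck 1. Total 1.
Augment s→3→5→6→T: bottleneck 1. Total 2.
Augment s→3→5→4→T: bottleneck 1. Total 3.
No augmenting path remains in the residual graph.

3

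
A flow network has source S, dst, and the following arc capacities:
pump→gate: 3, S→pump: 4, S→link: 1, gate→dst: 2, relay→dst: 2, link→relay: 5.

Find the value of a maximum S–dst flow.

3

Augment S→pump→gate→dst: bottleneck 2. Total 2.
Augment S→link→relay→dst: bottleneck 1. Total 3.
No augmenting path remains in the residual graph.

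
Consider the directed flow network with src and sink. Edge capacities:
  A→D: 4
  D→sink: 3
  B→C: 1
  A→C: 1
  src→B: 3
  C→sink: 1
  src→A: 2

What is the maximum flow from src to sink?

3

Augment src→A→D→sink: bottleneck 2. Total 2.
Augment src→B→C→sink: bottleneck 1. Total 3.
No augmenting path remains in the residual graph.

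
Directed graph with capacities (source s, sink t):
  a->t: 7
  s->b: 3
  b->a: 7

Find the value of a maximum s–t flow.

3

Augment s->b->a->t: bottleneck 3. Total 3.
No augmenting path remains in the residual graph.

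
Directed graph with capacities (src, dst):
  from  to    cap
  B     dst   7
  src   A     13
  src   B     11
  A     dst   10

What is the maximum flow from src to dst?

17

Augment src→A→dst: bottleneck 10. Total 10.
Augment src→B→dst: bottleneck 7. Total 17.
No augmenting path remains in the residual graph.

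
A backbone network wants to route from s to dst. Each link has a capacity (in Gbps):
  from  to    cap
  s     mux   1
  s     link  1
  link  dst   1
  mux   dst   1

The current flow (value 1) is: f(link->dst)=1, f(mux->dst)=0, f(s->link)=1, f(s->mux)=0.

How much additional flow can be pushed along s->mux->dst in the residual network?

1

Residual capacities along the path: s->mux: 1, mux->dst: 1.
Minimum is 1.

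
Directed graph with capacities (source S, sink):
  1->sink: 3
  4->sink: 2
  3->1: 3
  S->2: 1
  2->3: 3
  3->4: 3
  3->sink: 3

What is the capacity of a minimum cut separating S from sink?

Max flow = 1 (via 1 augmenting path).
In the residual at optimum, the set reachable from S is {S}.
Cut edges: S->2 (cap 1). Sum = 1.

1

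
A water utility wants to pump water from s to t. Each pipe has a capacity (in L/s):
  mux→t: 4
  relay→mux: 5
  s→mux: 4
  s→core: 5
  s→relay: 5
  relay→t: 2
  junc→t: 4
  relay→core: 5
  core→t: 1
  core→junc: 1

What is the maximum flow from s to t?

8

Augment s→relay→t: bottleneck 2. Total 2.
Augment s→core→t: bottleneck 1. Total 3.
Augment s→mux→t: bottleneck 4. Total 7.
Augment s→core→junc→t: bottleneck 1. Total 8.
No augmenting path remains in the residual graph.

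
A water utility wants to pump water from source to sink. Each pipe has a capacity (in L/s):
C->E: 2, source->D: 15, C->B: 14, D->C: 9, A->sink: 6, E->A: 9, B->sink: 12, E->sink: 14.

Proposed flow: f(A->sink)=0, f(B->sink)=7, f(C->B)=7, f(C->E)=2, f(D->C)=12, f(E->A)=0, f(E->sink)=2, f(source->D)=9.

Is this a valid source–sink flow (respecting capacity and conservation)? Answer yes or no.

Capacity violated on D->C: flow 12 > capacity 9.

No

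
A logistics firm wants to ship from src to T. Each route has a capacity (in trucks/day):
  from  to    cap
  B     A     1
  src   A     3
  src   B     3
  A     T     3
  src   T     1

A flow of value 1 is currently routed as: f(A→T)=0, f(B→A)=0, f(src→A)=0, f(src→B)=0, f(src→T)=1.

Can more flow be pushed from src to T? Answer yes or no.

Residual path src→A→T has bottleneck 3 > 0.
Pushing 3 along it raises the flow to 4, so the given flow is not maximum.

Yes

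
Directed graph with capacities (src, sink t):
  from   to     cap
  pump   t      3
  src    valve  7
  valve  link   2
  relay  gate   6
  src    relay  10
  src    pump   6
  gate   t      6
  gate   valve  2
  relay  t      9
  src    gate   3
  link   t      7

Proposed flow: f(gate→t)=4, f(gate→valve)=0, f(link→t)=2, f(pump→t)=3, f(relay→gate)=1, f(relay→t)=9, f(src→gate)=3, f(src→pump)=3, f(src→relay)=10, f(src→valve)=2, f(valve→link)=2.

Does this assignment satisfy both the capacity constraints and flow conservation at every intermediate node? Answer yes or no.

Yes

Every edge has 0 ≤ f(e) ≤ cap(e).
At each intermediate node, inflow equals outflow.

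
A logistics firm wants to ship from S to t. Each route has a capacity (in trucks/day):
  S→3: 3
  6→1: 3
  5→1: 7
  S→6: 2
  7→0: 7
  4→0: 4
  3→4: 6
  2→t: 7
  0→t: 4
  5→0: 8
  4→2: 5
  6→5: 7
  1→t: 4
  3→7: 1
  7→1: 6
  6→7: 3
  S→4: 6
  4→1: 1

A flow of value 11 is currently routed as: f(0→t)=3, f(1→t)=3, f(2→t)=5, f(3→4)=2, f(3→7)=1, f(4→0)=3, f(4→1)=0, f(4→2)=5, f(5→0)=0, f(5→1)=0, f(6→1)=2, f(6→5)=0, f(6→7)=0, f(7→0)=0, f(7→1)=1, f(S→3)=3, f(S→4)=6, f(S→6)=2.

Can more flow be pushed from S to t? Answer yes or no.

Residual reachable from S: {S}; t is not reachable.
Saturated cut: S→6, S→3, S→4 with total capacity 11 = current flow value. Flow is maximum.

No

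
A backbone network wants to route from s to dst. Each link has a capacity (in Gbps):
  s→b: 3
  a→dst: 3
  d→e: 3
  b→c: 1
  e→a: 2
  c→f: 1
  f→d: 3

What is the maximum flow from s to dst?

1

Augment s→b→c→f→d→e→a→dst: bottleneck 1. Total 1.
No augmenting path remains in the residual graph.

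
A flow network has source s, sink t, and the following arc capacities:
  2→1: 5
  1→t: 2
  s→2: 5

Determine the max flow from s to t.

Augment s→2→1→t: bottleneck 2. Total 2.
No augmenting path remains in the residual graph.

2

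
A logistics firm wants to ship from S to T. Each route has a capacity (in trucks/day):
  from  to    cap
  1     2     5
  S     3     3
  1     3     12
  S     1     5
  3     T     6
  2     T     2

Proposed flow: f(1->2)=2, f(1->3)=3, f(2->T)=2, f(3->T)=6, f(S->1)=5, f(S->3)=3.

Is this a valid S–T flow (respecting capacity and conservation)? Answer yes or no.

Yes

Every edge has 0 ≤ f(e) ≤ cap(e).
At each intermediate node, inflow equals outflow.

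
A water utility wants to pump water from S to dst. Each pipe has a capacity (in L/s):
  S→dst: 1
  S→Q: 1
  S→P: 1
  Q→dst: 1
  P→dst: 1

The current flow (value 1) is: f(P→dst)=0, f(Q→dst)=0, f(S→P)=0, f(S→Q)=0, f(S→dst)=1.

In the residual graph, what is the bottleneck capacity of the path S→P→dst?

1

Residual capacities along the path: S→P: 1, P→dst: 1.
Minimum is 1.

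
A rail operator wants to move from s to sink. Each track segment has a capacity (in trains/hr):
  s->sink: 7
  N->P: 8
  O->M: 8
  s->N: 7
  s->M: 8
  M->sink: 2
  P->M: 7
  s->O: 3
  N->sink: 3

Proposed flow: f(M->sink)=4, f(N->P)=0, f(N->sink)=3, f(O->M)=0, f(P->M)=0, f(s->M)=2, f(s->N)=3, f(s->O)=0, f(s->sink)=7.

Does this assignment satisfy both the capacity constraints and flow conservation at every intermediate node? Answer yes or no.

No

Capacity violated on M->sink: flow 4 > capacity 2.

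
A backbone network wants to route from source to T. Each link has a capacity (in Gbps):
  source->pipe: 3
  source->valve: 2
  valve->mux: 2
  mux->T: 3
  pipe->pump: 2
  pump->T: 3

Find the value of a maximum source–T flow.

Augment source->pipe->pump->T: bottleneck 2. Total 2.
Augment source->valve->mux->T: bottleneck 2. Total 4.
No augmenting path remains in the residual graph.

4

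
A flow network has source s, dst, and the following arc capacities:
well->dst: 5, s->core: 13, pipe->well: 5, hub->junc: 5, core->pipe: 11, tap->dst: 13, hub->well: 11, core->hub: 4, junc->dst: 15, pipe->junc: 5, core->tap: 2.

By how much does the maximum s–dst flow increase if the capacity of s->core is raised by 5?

Original max flow = 13.
After raising cap(s->core), augmenting paths through that edge carry 3 more units.
New max flow = 16. Increase = 3.

3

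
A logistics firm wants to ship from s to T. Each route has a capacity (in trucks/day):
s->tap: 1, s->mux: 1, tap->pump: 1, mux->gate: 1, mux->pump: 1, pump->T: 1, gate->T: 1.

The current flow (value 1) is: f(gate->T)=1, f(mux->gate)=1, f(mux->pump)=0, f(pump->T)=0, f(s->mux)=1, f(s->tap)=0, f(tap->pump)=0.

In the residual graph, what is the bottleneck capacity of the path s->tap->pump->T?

1

Residual capacities along the path: s->tap: 1, tap->pump: 1, pump->T: 1.
Minimum is 1.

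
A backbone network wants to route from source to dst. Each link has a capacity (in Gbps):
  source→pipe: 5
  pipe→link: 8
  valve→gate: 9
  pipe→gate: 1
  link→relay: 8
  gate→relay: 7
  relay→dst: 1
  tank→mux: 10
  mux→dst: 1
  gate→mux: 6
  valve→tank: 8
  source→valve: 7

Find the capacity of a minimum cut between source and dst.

2

Max flow = 2 (via 2 augmenting paths).
In the residual at optimum, the set reachable from source is {gate, link, mux, pipe, relay, source, tank, valve}.
Cut edges: mux→dst (cap 1), relay→dst (cap 1). Sum = 2.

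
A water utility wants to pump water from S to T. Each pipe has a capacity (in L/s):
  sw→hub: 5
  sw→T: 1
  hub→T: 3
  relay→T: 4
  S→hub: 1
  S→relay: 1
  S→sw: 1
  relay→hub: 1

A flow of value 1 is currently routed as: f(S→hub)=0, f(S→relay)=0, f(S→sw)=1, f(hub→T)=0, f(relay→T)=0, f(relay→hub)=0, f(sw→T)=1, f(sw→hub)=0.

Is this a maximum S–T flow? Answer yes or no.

Residual path S→relay→T has bottleneck 1 > 0.
Pushing 1 along it raises the flow to 2, so the given flow is not maximum.

No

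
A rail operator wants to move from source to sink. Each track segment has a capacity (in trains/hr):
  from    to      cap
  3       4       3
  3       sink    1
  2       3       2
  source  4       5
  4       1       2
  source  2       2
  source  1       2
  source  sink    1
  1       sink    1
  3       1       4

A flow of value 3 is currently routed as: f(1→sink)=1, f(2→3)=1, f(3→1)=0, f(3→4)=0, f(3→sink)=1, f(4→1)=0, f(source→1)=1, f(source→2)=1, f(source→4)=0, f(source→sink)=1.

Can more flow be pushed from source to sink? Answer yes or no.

Residual reachable from source: {1, 2, 3, 4, source}; sink is not reachable.
Saturated cut: source→sink, 3→sink, 1→sink with total capacity 3 = current flow value. Flow is maximum.

No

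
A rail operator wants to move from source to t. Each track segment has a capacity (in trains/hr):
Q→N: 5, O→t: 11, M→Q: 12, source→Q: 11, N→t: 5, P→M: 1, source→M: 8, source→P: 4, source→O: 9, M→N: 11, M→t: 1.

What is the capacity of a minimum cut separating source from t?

15

Max flow = 15 (via 3 augmenting paths).
In the residual at optimum, the set reachable from source is {M, N, P, Q, source}.
Cut edges: source→O (cap 9), M→t (cap 1), N→t (cap 5). Sum = 15.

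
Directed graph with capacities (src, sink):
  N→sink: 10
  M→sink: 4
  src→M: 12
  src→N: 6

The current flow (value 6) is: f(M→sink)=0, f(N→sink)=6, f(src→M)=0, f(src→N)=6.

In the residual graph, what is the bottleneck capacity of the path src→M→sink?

Residual capacities along the path: src→M: 12, M→sink: 4.
Minimum is 4.

4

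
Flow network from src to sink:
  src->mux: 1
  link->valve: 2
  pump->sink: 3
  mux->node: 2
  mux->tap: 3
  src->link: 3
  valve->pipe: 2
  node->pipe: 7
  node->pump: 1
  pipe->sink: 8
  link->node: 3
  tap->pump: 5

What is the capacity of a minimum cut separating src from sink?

4

Max flow = 4 (via 3 augmenting paths).
In the residual at optimum, the set reachable from src is {src}.
Cut edges: src->link (cap 3), src->mux (cap 1). Sum = 4.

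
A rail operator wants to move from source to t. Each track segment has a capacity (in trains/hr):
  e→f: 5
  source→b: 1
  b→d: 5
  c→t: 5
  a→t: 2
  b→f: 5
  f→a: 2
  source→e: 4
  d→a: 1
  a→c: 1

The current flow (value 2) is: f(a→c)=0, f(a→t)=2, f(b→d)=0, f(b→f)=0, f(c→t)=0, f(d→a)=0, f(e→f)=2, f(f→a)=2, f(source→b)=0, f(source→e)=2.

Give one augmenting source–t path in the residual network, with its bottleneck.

Residual along source→b→d→a→c→t: source→b: 1, b→d: 5, d→a: 1, a→c: 1, c→t: 5.
Bottleneck = min = 1.

source→b→d→a→c→t, bottleneck 1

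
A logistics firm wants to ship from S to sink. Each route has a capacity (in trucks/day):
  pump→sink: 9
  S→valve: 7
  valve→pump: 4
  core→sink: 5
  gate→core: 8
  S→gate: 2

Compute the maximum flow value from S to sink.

6

Augment S→gate→core→sink: bottleneck 2. Total 2.
Augment S→valve→pump→sink: bottleneck 4. Total 6.
No augmenting path remains in the residual graph.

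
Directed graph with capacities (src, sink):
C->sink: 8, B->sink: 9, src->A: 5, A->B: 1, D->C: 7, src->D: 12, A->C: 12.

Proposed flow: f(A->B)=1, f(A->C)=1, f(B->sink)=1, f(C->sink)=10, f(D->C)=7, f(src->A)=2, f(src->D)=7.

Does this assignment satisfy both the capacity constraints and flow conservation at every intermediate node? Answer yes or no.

No

Capacity violated on C->sink: flow 10 > capacity 8.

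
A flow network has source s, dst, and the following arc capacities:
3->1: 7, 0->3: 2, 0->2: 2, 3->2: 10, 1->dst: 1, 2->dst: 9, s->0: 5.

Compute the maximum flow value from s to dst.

Augment s->0->2->dst: bottleneck 2. Total 2.
Augment s->0->3->1->dst: bottleneck 1. Total 3.
Augment s->0->3->2->dst: bottleneck 1. Total 4.
No augmenting path remains in the residual graph.

4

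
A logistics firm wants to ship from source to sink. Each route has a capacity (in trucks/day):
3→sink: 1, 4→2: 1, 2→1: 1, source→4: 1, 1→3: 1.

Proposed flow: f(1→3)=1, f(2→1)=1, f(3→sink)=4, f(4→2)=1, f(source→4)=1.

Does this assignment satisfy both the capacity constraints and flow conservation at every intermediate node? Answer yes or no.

No

Capacity violated on 3→sink: flow 4 > capacity 1.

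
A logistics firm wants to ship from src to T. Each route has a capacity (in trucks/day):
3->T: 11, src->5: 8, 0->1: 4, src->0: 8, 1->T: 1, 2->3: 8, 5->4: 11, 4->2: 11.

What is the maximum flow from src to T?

9

Augment src->0->1->T: bottleneck 1. Total 1.
Augment src->5->4->2->3->T: bottleneck 8. Total 9.
No augmenting path remains in the residual graph.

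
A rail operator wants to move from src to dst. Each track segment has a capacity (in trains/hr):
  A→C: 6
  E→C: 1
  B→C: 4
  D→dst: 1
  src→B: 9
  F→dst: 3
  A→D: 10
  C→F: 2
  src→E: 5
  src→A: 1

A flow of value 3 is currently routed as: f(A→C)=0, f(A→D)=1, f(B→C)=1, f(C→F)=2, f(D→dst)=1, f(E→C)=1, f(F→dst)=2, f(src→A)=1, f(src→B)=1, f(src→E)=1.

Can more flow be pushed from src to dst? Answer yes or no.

Residual reachable from src: {B, C, E, src}; dst is not reachable.
Saturated cut: src→A, C→F with total capacity 3 = current flow value. Flow is maximum.

No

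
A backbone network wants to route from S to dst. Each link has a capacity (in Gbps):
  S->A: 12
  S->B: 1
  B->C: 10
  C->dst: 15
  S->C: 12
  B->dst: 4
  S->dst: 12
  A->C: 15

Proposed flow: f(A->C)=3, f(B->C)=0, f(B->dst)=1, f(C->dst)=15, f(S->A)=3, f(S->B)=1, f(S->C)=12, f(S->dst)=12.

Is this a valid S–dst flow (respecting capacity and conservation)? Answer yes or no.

Every edge has 0 ≤ f(e) ≤ cap(e).
At each intermediate node, inflow equals outflow.

Yes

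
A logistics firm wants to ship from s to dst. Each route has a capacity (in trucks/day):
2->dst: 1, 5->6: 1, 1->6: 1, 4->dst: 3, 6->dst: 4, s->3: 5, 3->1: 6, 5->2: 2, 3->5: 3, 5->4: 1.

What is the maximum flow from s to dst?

4

Augment s->3->5->6->dst: bottleneck 1. Total 1.
Augment s->3->5->2->dst: bottleneck 1. Total 2.
Augment s->3->5->4->dst: bottleneck 1. Total 3.
Augment s->3->1->6->dst: bottleneck 1. Total 4.
No augmenting path remains in the residual graph.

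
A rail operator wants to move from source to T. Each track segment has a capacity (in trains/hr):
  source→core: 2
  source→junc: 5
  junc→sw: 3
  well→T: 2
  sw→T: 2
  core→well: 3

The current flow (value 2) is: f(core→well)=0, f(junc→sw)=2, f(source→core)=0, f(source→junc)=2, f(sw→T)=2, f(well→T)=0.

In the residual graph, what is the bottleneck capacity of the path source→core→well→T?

Residual capacities along the path: source→core: 2, core→well: 3, well→T: 2.
Minimum is 2.

2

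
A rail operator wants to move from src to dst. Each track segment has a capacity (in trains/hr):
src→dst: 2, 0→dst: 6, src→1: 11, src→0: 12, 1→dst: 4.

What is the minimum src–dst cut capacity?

Max flow = 12 (via 3 augmenting paths).
In the residual at optimum, the set reachable from src is {0, 1, src}.
Cut edges: src→dst (cap 2), 0→dst (cap 6), 1→dst (cap 4). Sum = 12.

12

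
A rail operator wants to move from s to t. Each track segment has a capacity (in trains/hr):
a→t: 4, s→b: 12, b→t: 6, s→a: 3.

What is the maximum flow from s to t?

9

Augment s→b→t: bottleneck 6. Total 6.
Augment s→a→t: bottleneck 3. Total 9.
No augmenting path remains in the residual graph.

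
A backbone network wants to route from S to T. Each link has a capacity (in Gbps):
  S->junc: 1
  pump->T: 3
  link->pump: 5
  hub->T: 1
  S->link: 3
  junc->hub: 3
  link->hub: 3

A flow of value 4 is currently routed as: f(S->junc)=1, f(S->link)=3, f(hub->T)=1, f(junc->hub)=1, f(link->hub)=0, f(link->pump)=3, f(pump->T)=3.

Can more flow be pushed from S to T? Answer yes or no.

Residual reachable from S: {S}; T is not reachable.
Saturated cut: S->junc, S->link with total capacity 4 = current flow value. Flow is maximum.

No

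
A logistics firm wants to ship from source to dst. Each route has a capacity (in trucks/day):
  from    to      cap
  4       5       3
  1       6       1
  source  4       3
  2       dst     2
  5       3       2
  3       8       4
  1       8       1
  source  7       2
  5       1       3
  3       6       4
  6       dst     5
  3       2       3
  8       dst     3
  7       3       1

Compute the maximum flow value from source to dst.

4

Augment source->7->3->6->dst: bottleneck 1. Total 1.
Augment source->4->5->1->8->dst: bottleneck 1. Total 2.
Augment source->4->5->1->6->dst: bottleneck 1. Total 3.
Augment source->4->5->3->6->dst: bottleneck 1. Total 4.
No augmenting path remains in the residual graph.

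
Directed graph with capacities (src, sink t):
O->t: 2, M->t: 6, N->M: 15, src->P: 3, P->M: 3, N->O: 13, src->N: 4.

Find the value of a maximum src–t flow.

Augment src->N->O->t: bottleneck 2. Total 2.
Augment src->N->M->t: bottleneck 2. Total 4.
Augment src->P->M->t: bottleneck 3. Total 7.
No augmenting path remains in the residual graph.

7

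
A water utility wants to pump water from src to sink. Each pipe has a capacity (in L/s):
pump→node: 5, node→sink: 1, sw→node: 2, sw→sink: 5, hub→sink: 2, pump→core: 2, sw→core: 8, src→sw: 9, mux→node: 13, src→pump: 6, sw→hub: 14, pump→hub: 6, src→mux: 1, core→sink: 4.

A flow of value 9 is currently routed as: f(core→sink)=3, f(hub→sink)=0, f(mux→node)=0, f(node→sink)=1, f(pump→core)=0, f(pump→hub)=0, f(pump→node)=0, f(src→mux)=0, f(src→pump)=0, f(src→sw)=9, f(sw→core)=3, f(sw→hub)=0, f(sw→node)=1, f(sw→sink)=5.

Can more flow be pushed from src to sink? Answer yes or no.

Yes

Residual path src→pump→core→sink has bottleneck 1 > 0.
Pushing 1 along it raises the flow to 10, so the given flow is not maximum.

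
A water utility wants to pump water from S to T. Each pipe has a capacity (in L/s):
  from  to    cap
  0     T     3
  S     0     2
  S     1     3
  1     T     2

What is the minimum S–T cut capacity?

Max flow = 4 (via 2 augmenting paths).
In the residual at optimum, the set reachable from S is {1, S}.
Cut edges: S→0 (cap 2), 1→T (cap 2). Sum = 4.

4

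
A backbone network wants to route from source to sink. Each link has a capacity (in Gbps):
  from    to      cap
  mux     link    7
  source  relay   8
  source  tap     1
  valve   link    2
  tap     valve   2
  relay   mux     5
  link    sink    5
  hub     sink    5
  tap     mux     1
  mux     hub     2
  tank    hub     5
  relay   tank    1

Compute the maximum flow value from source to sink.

7

Augment source->relay->tank->hub->sink: bottleneck 1. Total 1.
Augment source->relay->mux->hub->sink: bottleneck 2. Total 3.
Augment source->relay->mux->link->sink: bottleneck 3. Total 6.
Augment source->tap->mux->link->sink: bottleneck 1. Total 7.
No augmenting path remains in the residual graph.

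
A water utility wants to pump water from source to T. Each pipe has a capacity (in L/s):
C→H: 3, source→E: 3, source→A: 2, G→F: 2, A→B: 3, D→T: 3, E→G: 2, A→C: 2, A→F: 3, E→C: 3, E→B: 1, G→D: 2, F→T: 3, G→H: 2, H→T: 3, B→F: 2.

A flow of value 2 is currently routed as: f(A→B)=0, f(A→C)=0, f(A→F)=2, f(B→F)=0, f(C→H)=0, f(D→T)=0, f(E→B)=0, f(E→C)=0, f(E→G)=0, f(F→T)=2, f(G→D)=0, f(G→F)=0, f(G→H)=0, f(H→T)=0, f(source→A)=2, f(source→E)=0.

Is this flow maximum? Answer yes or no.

No

Residual path source→E→G→H→T has bottleneck 2 > 0.
Pushing 2 along it raises the flow to 4, so the given flow is not maximum.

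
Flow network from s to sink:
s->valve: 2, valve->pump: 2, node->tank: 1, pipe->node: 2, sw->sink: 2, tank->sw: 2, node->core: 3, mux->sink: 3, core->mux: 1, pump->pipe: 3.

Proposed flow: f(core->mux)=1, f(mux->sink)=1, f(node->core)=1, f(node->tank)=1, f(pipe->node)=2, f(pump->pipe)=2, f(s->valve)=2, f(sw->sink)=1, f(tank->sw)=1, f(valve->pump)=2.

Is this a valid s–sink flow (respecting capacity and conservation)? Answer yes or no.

Yes

Every edge has 0 ≤ f(e) ≤ cap(e).
At each intermediate node, inflow equals outflow.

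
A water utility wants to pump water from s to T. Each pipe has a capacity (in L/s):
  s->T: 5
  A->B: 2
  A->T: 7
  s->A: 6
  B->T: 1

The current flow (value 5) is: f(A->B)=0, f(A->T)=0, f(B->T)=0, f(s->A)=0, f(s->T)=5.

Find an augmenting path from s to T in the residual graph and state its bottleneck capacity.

Residual along s->A->T: s->A: 6, A->T: 7.
Bottleneck = min = 6.

s->A->T, bottleneck 6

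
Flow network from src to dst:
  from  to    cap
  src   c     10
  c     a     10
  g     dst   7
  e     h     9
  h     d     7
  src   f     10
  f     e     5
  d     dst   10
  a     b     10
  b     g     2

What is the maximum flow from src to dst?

7

Augment src->c->a->b->g->dst: bottleneck 2. Total 2.
Augment src->f->e->h->d->dst: bottleneck 5. Total 7.
No augmenting path remains in the residual graph.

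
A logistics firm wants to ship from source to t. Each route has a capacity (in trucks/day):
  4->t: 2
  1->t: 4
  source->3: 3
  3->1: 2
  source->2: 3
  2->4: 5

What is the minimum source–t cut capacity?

4

Max flow = 4 (via 2 augmenting paths).
In the residual at optimum, the set reachable from source is {2, 3, 4, source}.
Cut edges: 3->1 (cap 2), 4->t (cap 2). Sum = 4.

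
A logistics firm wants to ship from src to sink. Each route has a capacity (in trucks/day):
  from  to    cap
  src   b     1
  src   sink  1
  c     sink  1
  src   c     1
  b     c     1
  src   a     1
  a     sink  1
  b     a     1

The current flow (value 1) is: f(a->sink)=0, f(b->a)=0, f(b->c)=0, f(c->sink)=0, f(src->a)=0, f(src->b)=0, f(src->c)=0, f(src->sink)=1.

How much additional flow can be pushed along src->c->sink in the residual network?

Residual capacities along the path: src->c: 1, c->sink: 1.
Minimum is 1.

1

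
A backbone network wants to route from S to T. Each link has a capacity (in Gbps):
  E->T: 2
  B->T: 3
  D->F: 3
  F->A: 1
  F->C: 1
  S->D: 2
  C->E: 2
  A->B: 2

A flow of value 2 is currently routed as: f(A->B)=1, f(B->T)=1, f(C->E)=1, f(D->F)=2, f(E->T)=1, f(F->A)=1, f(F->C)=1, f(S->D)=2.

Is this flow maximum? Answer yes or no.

Yes

Residual reachable from S: {S}; T is not reachable.
Saturated cut: S->D with total capacity 2 = current flow value. Flow is maximum.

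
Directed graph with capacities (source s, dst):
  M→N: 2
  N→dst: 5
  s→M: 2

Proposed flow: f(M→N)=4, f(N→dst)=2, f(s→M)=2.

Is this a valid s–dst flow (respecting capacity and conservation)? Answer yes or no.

No

Capacity violated on M→N: flow 4 > capacity 2.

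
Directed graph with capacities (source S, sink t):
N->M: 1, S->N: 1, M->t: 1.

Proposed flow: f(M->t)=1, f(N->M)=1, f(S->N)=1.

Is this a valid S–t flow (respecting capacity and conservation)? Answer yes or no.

Every edge has 0 ≤ f(e) ≤ cap(e).
At each intermediate node, inflow equals outflow.

Yes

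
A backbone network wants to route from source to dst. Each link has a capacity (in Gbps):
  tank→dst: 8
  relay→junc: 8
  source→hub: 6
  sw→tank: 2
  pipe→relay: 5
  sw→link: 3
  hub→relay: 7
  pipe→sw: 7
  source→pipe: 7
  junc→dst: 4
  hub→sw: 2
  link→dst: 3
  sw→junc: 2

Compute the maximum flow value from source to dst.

Augment source→hub→relay→junc→dst: bottleneck 4. Total 4.
Augment source→hub→sw→link→dst: bottleneck 2. Total 6.
Augment source→pipe→sw→link→dst: bottleneck 1. Total 7.
Augment source→pipe→sw→tank→dst: bottleneck 2. Total 9.
No augmenting path remains in the residual graph.

9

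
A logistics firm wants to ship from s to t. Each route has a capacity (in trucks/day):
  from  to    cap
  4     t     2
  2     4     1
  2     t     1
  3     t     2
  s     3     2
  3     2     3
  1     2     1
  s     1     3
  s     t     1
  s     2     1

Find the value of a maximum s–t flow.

Augment s->t: bottleneck 1. Total 1.
Augment s->3->t: bottleneck 2. Total 3.
Augment s->2->t: bottleneck 1. Total 4.
Augment s->1->2->4->t: bottleneck 1. Total 5.
No augmenting path remains in the residual graph.

5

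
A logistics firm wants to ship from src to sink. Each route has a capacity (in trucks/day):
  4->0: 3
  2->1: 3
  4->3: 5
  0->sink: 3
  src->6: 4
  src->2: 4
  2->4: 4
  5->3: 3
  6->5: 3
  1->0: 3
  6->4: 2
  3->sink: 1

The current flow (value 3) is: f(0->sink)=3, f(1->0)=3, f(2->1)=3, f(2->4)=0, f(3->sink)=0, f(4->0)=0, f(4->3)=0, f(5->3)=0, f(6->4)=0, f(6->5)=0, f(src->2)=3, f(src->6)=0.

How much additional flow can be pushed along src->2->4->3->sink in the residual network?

1

Residual capacities along the path: src->2: 1, 2->4: 4, 4->3: 5, 3->sink: 1.
Minimum is 1.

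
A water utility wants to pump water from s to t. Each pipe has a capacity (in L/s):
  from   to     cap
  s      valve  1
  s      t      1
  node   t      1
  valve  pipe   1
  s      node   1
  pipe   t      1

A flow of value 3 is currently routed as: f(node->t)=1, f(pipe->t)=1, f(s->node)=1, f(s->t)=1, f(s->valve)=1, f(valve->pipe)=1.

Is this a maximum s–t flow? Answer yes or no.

Yes

Residual reachable from s: {s}; t is not reachable.
Saturated cut: s->node, s->valve, s->t with total capacity 3 = current flow value. Flow is maximum.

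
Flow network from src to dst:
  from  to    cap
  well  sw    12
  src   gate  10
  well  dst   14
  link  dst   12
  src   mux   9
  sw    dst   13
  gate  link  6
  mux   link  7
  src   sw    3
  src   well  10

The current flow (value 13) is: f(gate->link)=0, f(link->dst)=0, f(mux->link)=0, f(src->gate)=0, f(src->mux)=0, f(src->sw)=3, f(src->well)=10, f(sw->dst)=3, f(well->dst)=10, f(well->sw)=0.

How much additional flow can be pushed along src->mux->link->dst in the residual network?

7

Residual capacities along the path: src->mux: 9, mux->link: 7, link->dst: 12.
Minimum is 7.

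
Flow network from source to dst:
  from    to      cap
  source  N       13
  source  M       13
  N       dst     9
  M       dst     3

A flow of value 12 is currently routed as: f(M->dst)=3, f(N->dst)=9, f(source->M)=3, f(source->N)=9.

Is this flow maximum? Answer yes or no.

Yes

Residual reachable from source: {M, N, source}; dst is not reachable.
Saturated cut: M->dst, N->dst with total capacity 12 = current flow value. Flow is maximum.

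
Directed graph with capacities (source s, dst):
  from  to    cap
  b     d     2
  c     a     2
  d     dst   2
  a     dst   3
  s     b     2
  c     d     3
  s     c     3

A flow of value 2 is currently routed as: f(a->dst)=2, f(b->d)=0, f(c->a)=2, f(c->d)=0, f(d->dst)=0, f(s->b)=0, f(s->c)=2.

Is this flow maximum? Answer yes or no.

Residual path s->c->d->dst has bottleneck 1 > 0.
Pushing 1 along it raises the flow to 3, so the given flow is not maximum.

No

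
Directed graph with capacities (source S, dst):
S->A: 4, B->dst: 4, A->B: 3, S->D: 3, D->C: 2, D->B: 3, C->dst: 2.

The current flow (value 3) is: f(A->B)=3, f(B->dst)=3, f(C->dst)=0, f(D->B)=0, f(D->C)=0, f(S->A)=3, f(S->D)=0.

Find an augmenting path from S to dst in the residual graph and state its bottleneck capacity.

Residual along S->D->B->dst: S->D: 3, D->B: 3, B->dst: 1.
Bottleneck = min = 1.

S->D->B->dst, bottleneck 1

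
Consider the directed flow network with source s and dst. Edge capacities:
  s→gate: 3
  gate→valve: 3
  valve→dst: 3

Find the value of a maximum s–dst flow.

Augment s→gate→valve→dst: bottleneck 3. Total 3.
No augmenting path remains in the residual graph.

3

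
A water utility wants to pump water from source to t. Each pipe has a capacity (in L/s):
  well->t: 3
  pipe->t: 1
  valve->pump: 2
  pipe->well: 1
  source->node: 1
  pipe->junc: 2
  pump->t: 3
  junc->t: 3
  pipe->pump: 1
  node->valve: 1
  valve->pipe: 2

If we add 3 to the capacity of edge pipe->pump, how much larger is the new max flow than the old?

0

Original max flow = 1.
Edge pipe->pump does not cross the min cut (source side {source}), so extra capacity there cannot help.
New max flow = 1. Increase = 0.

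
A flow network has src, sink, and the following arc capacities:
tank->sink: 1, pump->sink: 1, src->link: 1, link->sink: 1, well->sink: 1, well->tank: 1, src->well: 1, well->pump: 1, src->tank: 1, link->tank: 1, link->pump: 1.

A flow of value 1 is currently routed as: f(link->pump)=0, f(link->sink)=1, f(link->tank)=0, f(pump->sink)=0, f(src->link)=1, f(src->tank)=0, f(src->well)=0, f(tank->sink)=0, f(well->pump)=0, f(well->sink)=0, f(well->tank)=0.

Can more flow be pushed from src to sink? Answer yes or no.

Yes

Residual path src->well->sink has bottleneck 1 > 0.
Pushing 1 along it raises the flow to 2, so the given flow is not maximum.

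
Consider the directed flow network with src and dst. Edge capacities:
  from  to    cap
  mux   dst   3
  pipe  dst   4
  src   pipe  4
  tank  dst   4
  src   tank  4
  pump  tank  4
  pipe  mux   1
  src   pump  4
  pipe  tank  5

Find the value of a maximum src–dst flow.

8

Augment src→pipe→dst: bottleneck 4. Total 4.
Augment src→tank→dst: bottleneck 4. Total 8.
No augmenting path remains in the residual graph.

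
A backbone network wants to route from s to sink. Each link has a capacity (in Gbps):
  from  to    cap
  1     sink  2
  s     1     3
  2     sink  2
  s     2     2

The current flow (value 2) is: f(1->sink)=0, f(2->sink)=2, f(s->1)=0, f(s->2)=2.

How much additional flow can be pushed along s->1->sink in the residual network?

2

Residual capacities along the path: s->1: 3, 1->sink: 2.
Minimum is 2.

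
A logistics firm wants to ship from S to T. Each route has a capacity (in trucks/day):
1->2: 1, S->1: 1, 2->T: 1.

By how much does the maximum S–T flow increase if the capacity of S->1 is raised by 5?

0

Original max flow = 1.
Even with extra capacity on S->1, another cut of capacity 1 remains binding.
New max flow = 1. Increase = 0.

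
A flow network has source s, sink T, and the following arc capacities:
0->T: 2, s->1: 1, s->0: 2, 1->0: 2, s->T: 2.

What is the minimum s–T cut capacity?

Max flow = 4 (via 2 augmenting paths).
In the residual at optimum, the set reachable from s is {0, 1, s}.
Cut edges: s->T (cap 2), 0->T (cap 2). Sum = 4.

4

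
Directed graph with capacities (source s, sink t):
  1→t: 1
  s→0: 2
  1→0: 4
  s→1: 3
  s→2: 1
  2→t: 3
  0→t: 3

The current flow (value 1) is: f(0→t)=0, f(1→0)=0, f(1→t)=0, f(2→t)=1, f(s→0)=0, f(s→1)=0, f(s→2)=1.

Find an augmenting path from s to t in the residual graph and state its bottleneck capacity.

s→1→t, bottleneck 1

Residual along s→1→t: s→1: 3, 1→t: 1.
Bottleneck = min = 1.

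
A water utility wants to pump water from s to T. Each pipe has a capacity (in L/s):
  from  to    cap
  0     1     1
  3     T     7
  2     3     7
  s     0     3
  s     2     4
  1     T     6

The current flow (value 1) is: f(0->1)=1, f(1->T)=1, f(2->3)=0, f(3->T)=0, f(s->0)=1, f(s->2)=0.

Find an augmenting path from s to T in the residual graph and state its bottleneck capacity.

Residual along s->2->3->T: s->2: 4, 2->3: 7, 3->T: 7.
Bottleneck = min = 4.

s->2->3->T, bottleneck 4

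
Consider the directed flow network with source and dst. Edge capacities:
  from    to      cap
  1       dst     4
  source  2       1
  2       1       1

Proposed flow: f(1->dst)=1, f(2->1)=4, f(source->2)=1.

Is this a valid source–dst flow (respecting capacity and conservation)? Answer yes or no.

Capacity violated on 2->1: flow 4 > capacity 1.

No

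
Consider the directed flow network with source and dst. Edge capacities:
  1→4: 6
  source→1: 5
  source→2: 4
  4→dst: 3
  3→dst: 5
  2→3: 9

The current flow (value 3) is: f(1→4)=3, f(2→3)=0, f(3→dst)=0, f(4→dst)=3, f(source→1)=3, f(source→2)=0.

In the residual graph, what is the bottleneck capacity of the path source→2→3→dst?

4

Residual capacities along the path: source→2: 4, 2→3: 9, 3→dst: 5.
Minimum is 4.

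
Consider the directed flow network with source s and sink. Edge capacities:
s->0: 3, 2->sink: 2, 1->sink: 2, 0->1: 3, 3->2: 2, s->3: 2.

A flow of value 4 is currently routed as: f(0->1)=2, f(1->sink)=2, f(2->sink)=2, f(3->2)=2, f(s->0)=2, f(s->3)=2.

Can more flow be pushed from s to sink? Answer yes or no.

No

Residual reachable from s: {0, 1, s}; sink is not reachable.
Saturated cut: s->3, 1->sink with total capacity 4 = current flow value. Flow is maximum.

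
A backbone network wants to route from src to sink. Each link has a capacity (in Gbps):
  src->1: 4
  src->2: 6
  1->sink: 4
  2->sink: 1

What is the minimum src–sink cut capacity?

5

Max flow = 5 (via 2 augmenting paths).
In the residual at optimum, the set reachable from src is {2, src}.
Cut edges: src->1 (cap 4), 2->sink (cap 1). Sum = 5.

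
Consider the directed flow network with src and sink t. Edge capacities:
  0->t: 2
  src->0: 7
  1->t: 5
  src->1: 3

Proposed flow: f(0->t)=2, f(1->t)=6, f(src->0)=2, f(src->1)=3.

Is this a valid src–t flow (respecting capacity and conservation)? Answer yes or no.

No

Capacity violated on 1->t: flow 6 > capacity 5.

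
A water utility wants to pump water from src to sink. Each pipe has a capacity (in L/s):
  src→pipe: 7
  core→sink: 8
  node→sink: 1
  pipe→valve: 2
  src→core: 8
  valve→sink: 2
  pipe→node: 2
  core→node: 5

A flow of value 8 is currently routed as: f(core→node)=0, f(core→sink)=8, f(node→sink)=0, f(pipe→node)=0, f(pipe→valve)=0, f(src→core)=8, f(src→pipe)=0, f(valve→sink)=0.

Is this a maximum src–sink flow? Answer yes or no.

Residual path src→pipe→valve→sink has bottleneck 2 > 0.
Pushing 2 along it raises the flow to 10, so the given flow is not maximum.

No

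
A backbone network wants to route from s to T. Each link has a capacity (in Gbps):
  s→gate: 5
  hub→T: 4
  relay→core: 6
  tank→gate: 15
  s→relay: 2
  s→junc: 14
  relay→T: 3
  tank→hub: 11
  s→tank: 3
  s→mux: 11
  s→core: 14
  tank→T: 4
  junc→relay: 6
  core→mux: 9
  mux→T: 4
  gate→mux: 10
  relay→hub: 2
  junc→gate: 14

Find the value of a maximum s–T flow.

Augment s→relay→T: bottleneck 2. Total 2.
Augment s→tank→T: bottleneck 3. Total 5.
Augment s→mux→T: bottleneck 4. Total 9.
Augment s→junc→relay→T: bottleneck 1. Total 10.
Augment s→junc→relay→hub→T: bottleneck 2. Total 12.
No augmenting path remains in the residual graph.

12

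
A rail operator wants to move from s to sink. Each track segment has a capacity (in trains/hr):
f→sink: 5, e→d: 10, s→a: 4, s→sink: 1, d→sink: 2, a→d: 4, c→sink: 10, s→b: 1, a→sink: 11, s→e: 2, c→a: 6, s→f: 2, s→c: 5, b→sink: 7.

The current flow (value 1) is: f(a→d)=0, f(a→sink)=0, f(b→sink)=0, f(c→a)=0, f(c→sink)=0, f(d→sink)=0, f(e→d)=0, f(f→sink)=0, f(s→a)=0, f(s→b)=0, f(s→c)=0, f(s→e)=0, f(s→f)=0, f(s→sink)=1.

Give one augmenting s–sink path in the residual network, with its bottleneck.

Residual along s→c→sink: s→c: 5, c→sink: 10.
Bottleneck = min = 5.

s→c→sink, bottleneck 5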